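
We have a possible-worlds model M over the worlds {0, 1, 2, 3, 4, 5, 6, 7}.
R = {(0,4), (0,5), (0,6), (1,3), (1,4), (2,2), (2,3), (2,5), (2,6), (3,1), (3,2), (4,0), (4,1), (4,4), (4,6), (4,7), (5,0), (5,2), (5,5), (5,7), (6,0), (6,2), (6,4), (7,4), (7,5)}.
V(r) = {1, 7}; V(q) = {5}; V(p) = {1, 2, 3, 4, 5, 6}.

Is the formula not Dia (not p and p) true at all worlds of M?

Let φ = not Dia (not p and p). Evaluate φ at each world:
  0 (successors {4, 5, 6}): φ is true.
  1 (successors {3, 4}): φ is true.
  2 (successors {2, 3, 5, 6}): φ is true.
  3 (successors {1, 2}): φ is true.
  4 (successors {0, 1, 4, 6, 7}): φ is true.
  5 (successors {0, 2, 5, 7}): φ is true.
  6 (successors {0, 2, 4}): φ is true.
  7 (successors {4, 5}): φ is true.
For instance, at 5:
  At 5: Dia (not p and p) is false, so not Dia (not p and p) is true.
    At 5: Dia (not p and p) requires not p and p at some successor in {0, 2, 5, 7}.
      At 0: not p and p is false.
      At 2: not p and p is false.
      At 5: not p and p is false.
      At 7: not p and p is false.
    So Dia (not p and p) is false at 5.

Yes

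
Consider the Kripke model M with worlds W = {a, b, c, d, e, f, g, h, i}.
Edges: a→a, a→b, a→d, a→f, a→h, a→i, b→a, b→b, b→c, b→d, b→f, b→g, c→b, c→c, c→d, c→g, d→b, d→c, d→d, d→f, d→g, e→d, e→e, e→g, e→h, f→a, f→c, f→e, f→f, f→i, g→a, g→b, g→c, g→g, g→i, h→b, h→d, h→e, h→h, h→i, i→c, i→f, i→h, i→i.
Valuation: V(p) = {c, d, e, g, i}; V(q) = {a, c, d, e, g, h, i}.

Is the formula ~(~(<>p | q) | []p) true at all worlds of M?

Let φ = ~(~(<>p | q) | []p). Evaluate φ at each world:
  a (successors {a, b, d, f, h, i}): φ is true.
  b (successors {a, b, c, d, f, g}): φ is true.
  c (successors {b, c, d, g}): φ is true.
  d (successors {b, c, d, f, g}): φ is true.
  e (successors {d, e, g, h}): φ is true.
  f (successors {a, c, e, f, i}): φ is true.
  g (successors {a, b, c, g, i}): φ is true.
  h (successors {b, d, e, h, i}): φ is true.
  i (successors {c, f, h, i}): φ is true.
For instance, at c:
  At c: ~(<>p | q) | []p is false, so ~(~(<>p | q) | []p) is true.
    At c: ~(<>p | q) is false, []p is false, so ~(<>p | q) | []p is false.
      At c: <>p | q is true, so ~(<>p | q) is false.
      At c: []p requires p at every successor {b, c, d, g}.
        p fails at b, so []p is false at c.

Yes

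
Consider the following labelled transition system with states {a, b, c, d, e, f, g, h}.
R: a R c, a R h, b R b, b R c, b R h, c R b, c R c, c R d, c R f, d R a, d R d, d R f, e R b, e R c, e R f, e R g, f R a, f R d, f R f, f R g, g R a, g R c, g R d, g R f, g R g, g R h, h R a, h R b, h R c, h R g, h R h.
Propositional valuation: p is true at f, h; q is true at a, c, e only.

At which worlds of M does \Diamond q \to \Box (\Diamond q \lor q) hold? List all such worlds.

Let φ = \Diamond q \to \Box (\Diamond q \lor q). Evaluate φ at each world:
  a (successors {c, h}): φ is true.
  b (successors {b, c, h}): φ is true.
  c (successors {b, c, d, f}): φ is true.
  d (successors {a, d, f}): φ is true.
  e (successors {b, c, f, g}): φ is true.
  f (successors {a, d, f, g}): φ is true.
  g (successors {a, c, d, f, g, h}): φ is true.
  h (successors {a, b, c, g, h}): φ is true.
For instance, at f:
  At f: \Diamond q is true, \Box (\Diamond q \lor q) is true, so \Diamond q \to \Box (\Diamond q \lor q) is true.
    At f: \Diamond q requires q at some successor in {a, d, f, g}.
      q holds at a, so \Diamond q is true at f.
    At f: \Box (\Diamond q \lor q) requires \Diamond q \lor q at every successor {a, d, f, g}.
      At a: \Diamond q \lor q is true.
      At d: \Diamond q \lor q is true.
      At f: \Diamond q \lor q is true.
      At g: \Diamond q \lor q is true.
    So \Box (\Diamond q \lor q) is true at f.
Satisfying worlds: {a, b, c, d, e, f, g, h}

a, b, c, d, e, f, g, h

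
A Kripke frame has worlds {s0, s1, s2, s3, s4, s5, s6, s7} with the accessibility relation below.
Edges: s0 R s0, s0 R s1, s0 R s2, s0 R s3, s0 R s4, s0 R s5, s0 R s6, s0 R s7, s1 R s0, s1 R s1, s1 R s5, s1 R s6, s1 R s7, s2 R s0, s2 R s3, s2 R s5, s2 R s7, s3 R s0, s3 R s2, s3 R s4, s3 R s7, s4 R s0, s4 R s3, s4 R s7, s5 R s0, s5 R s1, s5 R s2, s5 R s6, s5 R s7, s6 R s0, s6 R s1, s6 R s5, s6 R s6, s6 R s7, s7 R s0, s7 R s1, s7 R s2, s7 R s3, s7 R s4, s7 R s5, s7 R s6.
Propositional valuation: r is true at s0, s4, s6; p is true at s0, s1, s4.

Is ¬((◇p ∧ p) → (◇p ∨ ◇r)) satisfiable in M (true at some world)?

Recall that ◇ψ holds at a world iff ψ holds at some accessible world.
Let φ = ¬((◇p ∧ p) → (◇p ∨ ◇r)). Evaluate φ at each world:
  s0 (successors {s0, s1, s2, s3, s4, s5, s6, s7}): φ is false.
  s1 (successors {s0, s1, s5, s6, s7}): φ is false.
  s2 (successors {s0, s3, s5, s7}): φ is false.
  s3 (successors {s0, s2, s4, s7}): φ is false.
  s4 (successors {s0, s3, s7}): φ is false.
  s5 (successors {s0, s1, s2, s6, s7}): φ is false.
  s6 (successors {s0, s1, s5, s6, s7}): φ is false.
  s7 (successors {s0, s1, s2, s3, s4, s5, s6}): φ is false.
For instance, at s0:
  At s0: (◇p ∧ p) → (◇p ∨ ◇r) is true, so ¬((◇p ∧ p) → (◇p ∨ ◇r)) is false.
    At s0: ◇p ∧ p is true, ◇p ∨ ◇r is true, so (◇p ∧ p) → (◇p ∨ ◇r) is true.
      At s0: ◇p is true, p is true, so ◇p ∧ p is true.
      At s0: ◇p is true, ◇r is true, so ◇p ∨ ◇r is true.

No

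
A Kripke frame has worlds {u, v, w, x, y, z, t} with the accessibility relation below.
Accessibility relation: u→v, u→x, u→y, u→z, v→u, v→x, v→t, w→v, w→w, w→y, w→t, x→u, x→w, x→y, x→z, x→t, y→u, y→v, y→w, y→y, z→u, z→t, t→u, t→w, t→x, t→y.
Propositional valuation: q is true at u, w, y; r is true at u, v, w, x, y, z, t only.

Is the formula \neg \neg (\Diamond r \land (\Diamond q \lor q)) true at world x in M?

At x: \neg (\Diamond r \land (\Diamond q \lor q)) is false, so \neg \neg (\Diamond r \land (\Diamond q \lor q)) is true.
  At x: \Diamond r \land (\Diamond q \lor q) is true, so \neg (\Diamond r \land (\Diamond q \lor q)) is false.
    At x: \Diamond r is true, \Diamond q \lor q is true, so \Diamond r \land (\Diamond q \lor q) is true.
      At x: \Diamond r requires r at some successor in {u, w, y, z, t}.
        r holds at u, so \Diamond r is true at x.
      At x: \Diamond q is true, q is false, so \Diamond q \lor q is true.

Yes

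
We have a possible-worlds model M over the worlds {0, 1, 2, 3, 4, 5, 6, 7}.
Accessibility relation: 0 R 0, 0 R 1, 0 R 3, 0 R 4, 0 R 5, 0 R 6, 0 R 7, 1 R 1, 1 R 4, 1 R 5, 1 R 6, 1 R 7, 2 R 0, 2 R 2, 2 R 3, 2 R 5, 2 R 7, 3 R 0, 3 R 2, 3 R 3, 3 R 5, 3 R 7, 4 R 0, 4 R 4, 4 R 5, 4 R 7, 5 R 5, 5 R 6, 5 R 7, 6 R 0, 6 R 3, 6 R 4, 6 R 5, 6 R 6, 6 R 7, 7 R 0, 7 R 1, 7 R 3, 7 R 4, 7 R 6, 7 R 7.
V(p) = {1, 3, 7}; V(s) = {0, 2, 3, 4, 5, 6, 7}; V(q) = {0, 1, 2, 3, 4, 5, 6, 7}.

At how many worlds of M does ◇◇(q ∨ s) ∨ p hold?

8

Recall that ◇ψ holds at a world iff ψ holds at some accessible world.
Let φ = ◇◇(q ∨ s) ∨ p. Evaluate φ at each world:
  0 (successors {0, 1, 3, 4, 5, 6, 7}): φ is true.
  1 (successors {1, 4, 5, 6, 7}): φ is true.
  2 (successors {0, 2, 3, 5, 7}): φ is true.
  3 (successors {0, 2, 3, 5, 7}): φ is true.
  4 (successors {0, 4, 5, 7}): φ is true.
  5 (successors {5, 6, 7}): φ is true.
  6 (successors {0, 3, 4, 5, 6, 7}): φ is true.
  7 (successors {0, 1, 3, 4, 6, 7}): φ is true.
For instance, at 5:
  At 5: ◇◇(q ∨ s) is true, p is false, so ◇◇(q ∨ s) ∨ p is true.
    At 5: ◇◇(q ∨ s) requires ◇(q ∨ s) at some successor in {5, 6, 7}.
      ◇(q ∨ s) holds at 5, so ◇◇(q ∨ s) is true at 5.
Satisfying worlds: {0, 1, 2, 3, 4, 5, 6, 7}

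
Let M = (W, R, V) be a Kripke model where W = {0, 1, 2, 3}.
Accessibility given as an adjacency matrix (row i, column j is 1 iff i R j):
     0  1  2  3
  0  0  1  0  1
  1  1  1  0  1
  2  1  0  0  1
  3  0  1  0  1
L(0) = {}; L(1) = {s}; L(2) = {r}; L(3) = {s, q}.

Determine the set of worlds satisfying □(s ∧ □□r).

Recall that □ψ holds at a world iff ψ holds at every accessible world, and ◇ψ holds iff ψ holds at some accessible world.
Let φ = □(s ∧ □□r). Evaluate φ at each world:
  0 (successors {1, 3}): φ is false.
  1 (successors {0, 1, 3}): φ is false.
  2 (successors {0, 3}): φ is false.
  3 (successors {1, 3}): φ is false.
For instance, at 3:
  At 3: □(s ∧ □□r) requires s ∧ □□r at every successor {1, 3}.
    s ∧ □□r fails at 1, so □(s ∧ □□r) is false at 3.
      At 1: s is true, □□r is false, so s ∧ □□r is false.
Satisfying worlds: none.

none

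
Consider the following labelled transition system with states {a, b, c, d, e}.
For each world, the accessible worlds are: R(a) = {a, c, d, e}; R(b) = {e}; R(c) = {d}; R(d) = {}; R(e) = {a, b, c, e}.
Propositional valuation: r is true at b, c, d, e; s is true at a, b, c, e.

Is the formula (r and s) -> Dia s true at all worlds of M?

Let φ = (r and s) -> Dia s. Evaluate φ at each world:
  a (successors {a, c, d, e}): φ is true.
  b (successors {e}): φ is true.
  c (successors {d}): φ is false.
  d (successors ∅): φ is true.
  e (successors {a, b, c, e}): φ is true.
Detail at c (counterexample):
  At c: r and s is true, Dia s is false, so (r and s) -> Dia s is false.
    At c: Dia s requires s at some successor in {d}.
      At d: s is false.
    So Dia s is false at c.

No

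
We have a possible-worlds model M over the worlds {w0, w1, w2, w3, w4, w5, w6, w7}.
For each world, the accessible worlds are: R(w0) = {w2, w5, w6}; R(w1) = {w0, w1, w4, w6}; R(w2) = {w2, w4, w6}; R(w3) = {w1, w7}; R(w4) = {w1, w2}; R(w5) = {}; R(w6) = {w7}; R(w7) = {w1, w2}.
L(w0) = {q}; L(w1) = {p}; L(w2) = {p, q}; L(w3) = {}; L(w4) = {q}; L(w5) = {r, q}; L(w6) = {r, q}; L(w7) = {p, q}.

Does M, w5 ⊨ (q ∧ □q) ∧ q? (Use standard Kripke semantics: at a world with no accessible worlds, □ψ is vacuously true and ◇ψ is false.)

Yes

At w5: q ∧ □q is true, q is true, so (q ∧ □q) ∧ q is true.
  At w5: q is true, □q is true, so q ∧ □q is true.
    At w5: no accessible worlds, so □q holds vacuously.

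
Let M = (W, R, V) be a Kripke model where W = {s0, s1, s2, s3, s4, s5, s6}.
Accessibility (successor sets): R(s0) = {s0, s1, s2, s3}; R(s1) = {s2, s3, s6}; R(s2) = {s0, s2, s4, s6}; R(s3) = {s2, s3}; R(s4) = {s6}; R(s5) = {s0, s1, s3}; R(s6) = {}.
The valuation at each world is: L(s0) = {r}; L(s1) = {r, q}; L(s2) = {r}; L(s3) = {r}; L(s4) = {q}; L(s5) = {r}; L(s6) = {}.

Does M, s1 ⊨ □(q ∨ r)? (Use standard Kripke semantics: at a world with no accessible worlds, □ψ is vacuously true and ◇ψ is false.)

No

At s1: □(q ∨ r) requires q ∨ r at every successor {s2, s3, s6}.
  q ∨ r fails at s6, so □(q ∨ r) is false at s1.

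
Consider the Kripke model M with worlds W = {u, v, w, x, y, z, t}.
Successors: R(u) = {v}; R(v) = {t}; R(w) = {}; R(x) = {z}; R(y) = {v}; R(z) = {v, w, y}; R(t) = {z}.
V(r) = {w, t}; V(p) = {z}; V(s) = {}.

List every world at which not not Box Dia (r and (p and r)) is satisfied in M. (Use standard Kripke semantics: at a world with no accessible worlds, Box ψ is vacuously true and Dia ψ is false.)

w

Let φ = not not Box Dia (r and (p and r)). Evaluate φ at each world:
  u (successors {v}): φ is false.
  v (successors {t}): φ is false.
  w (successors ∅): φ is true.
  x (successors {z}): φ is false.
  y (successors {v}): φ is false.
  z (successors {v, w, y}): φ is false.
  t (successors {z}): φ is false.
For instance, at v:
  At v: not Box Dia (r and (p and r)) is true, so not not Box Dia (r and (p and r)) is false.
    At v: Box Dia (r and (p and r)) is false, so not Box Dia (r and (p and r)) is true.
      At v: Box Dia (r and (p and r)) requires Dia (r and (p and r)) at every successor {t}.
        Dia (r and (p and r)) fails at t, so Box Dia (r and (p and r)) is false at v.
Satisfying worlds: {w}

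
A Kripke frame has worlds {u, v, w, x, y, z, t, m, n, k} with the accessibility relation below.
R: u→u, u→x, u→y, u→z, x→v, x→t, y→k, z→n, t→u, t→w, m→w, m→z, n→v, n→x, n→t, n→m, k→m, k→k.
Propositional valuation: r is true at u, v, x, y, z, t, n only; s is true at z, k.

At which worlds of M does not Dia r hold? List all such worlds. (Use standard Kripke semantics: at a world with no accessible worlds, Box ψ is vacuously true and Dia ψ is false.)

Recall that Dia ψ holds at a world iff ψ holds at some accessible world.
Let φ = not Dia r. Evaluate φ at each world:
  u (successors {u, x, y, z}): φ is false.
  v (successors ∅): φ is true.
  w (successors ∅): φ is true.
  x (successors {v, t}): φ is false.
  y (successors {k}): φ is true.
  z (successors {n}): φ is false.
  t (successors {u, w}): φ is false.
  m (successors {w, z}): φ is false.
  n (successors {v, x, t, m}): φ is false.
  k (successors {m, k}): φ is true.
For instance, at z:
  At z: Dia r is true, so not Dia r is false.
    At z: Dia r requires r at some successor in {n}.
      r holds at n, so Dia r is true at z.
Satisfying worlds: {v, w, y, k}

v, w, y, k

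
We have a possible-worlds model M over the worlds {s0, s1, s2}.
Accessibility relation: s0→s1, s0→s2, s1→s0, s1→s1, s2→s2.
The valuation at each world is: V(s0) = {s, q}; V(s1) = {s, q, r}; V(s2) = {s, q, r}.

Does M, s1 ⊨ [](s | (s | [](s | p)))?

At s1: [](s | (s | [](s | p))) requires s | (s | [](s | p)) at every successor {s0, s1}.
    At s0: s is true, s | [](s | p) is true, so s | (s | [](s | p)) is true.
      At s0: s is true, [](s | p) is true, so s | [](s | p) is true.
    At s1: s is true, s | [](s | p) is true, so s | (s | [](s | p)) is true.
      At s1: s is true, [](s | p) is true, so s | [](s | p) is true.
So [](s | (s | [](s | p))) is true at s1.

Yes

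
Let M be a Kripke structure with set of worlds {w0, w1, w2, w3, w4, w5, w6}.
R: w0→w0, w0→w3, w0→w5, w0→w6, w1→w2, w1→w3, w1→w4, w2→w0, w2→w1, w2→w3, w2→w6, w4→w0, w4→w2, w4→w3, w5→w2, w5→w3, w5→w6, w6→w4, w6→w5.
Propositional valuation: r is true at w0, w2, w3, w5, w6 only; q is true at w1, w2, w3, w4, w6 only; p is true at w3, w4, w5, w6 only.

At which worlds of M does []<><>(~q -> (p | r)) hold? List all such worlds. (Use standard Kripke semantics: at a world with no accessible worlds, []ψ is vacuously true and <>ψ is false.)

w3, w6

Let φ = []<><>(~q -> (p | r)). Evaluate φ at each world:
  w0 (successors {w0, w3, w5, w6}): φ is false.
  w1 (successors {w2, w3, w4}): φ is false.
  w2 (successors {w0, w1, w3, w6}): φ is false.
  w3 (successors ∅): φ is true.
  w4 (successors {w0, w2, w3}): φ is false.
  w5 (successors {w2, w3, w6}): φ is false.
  w6 (successors {w4, w5}): φ is true.
For instance, at w6:
  At w6: []<><>(~q -> (p | r)) requires <><>(~q -> (p | r)) at every successor {w4, w5}.
      At w4: <><>(~q -> (p | r)) requires <>(~q -> (p | r)) at some successor in {w0, w2, w3}.
        <>(~q -> (p | r)) holds at w0, so <><>(~q -> (p | r)) is true at w4.
      At w5: <><>(~q -> (p | r)) requires <>(~q -> (p | r)) at some successor in {w2, w3, w6}.
        <>(~q -> (p | r)) holds at w2, so <><>(~q -> (p | r)) is true at w5.
  So []<><>(~q -> (p | r)) is true at w6.
Satisfying worlds: {w3, w6}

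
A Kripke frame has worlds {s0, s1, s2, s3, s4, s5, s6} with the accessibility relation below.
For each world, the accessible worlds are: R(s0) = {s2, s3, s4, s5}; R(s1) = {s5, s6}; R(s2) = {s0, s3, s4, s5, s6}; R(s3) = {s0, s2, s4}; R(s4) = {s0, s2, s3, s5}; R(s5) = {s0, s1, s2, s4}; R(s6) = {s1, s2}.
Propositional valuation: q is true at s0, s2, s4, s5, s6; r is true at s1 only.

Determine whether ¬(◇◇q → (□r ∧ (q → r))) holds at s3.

At s3: ◇◇q → (□r ∧ (q → r)) is false, so ¬(◇◇q → (□r ∧ (q → r))) is true.
  At s3: ◇◇q is true, □r ∧ (q → r) is false, so ◇◇q → (□r ∧ (q → r)) is false.
    At s3: ◇◇q requires ◇q at some successor in {s0, s2, s4}.
      ◇q holds at s0, so ◇◇q is true at s3.
    At s3: □r is false, q → r is true, so □r ∧ (q → r) is false.
      At s3: □r requires r at every successor {s0, s2, s4}.
        r fails at s0, so □r is false at s3.

Yes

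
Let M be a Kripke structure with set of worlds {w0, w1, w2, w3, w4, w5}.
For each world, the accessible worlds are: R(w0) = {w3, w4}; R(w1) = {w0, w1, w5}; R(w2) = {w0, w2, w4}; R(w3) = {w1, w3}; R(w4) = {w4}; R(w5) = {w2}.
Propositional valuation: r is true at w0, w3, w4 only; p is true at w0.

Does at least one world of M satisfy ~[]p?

Yes

Let φ = ~[]p. Evaluate φ at each world:
  w0 (successors {w3, w4}): φ is true.
  w1 (successors {w0, w1, w5}): φ is true.
  w2 (successors {w0, w2, w4}): φ is true.
  w3 (successors {w1, w3}): φ is true.
  w4 (successors {w4}): φ is true.
  w5 (successors {w2}): φ is true.
Detail at w0 (witness):
  At w0: []p is false, so ~[]p is true.
    At w0: []p requires p at every successor {w3, w4}.
      p fails at w3, so []p is false at w0.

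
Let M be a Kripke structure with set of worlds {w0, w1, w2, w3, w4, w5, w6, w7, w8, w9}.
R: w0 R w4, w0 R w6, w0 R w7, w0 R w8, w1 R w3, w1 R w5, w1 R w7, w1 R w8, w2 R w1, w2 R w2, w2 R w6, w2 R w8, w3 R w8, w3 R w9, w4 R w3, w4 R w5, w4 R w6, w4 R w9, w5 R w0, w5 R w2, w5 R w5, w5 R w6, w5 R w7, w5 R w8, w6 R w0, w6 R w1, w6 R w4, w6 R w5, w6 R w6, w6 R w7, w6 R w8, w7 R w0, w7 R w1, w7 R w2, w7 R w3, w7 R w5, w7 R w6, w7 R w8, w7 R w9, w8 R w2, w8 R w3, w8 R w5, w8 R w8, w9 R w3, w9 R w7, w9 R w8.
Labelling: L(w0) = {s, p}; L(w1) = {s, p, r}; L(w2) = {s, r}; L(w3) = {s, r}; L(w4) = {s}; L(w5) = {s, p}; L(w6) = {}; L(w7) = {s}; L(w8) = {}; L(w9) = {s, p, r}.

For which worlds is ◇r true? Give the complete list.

Recall that ◇ψ holds at a world iff ψ holds at some accessible world.
Let φ = ◇r. Evaluate φ at each world:
  w0 (successors {w4, w6, w7, w8}): φ is false.
  w1 (successors {w3, w5, w7, w8}): φ is true.
  w2 (successors {w1, w2, w6, w8}): φ is true.
  w3 (successors {w8, w9}): φ is true.
  w4 (successors {w3, w5, w6, w9}): φ is true.
  w5 (successors {w0, w2, w5, w6, w7, w8}): φ is true.
  w6 (successors {w0, w1, w4, w5, w6, w7, w8}): φ is true.
  w7 (successors {w0, w1, w2, w3, w5, w6, w8, w9}): φ is true.
  w8 (successors {w2, w3, w5, w8}): φ is true.
  w9 (successors {w3, w7, w8}): φ is true.
For instance, at w2:
  At w2: ◇r requires r at some successor in {w1, w2, w6, w8}.
    r holds at w1, so ◇r is true at w2.
Satisfying worlds: {w1, w2, w3, w4, w5, w6, w7, w8, w9}

w1, w2, w3, w4, w5, w6, w7, w8, w9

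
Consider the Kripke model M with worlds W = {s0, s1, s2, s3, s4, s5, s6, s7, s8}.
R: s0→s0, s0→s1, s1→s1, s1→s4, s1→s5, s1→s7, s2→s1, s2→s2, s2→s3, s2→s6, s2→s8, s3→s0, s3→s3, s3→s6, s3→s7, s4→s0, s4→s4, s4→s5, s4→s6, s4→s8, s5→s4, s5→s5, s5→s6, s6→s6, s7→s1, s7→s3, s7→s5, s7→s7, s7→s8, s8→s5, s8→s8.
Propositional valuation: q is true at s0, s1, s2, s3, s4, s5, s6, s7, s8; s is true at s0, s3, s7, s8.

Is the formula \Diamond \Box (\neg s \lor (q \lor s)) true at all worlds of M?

Yes

Let φ = \Diamond \Box (\neg s \lor (q \lor s)). Evaluate φ at each world:
  s0 (successors {s0, s1}): φ is true.
  s1 (successors {s1, s4, s5, s7}): φ is true.
  s2 (successors {s1, s2, s3, s6, s8}): φ is true.
  s3 (successors {s0, s3, s6, s7}): φ is true.
  s4 (successors {s0, s4, s5, s6, s8}): φ is true.
  s5 (successors {s4, s5, s6}): φ is true.
  s6 (successors {s6}): φ is true.
  s7 (successors {s1, s3, s5, s7, s8}): φ is true.
  s8 (successors {s5, s8}): φ is true.
For instance, at s8:
  At s8: \Diamond \Box (\neg s \lor (q \lor s)) requires \Box (\neg s \lor (q \lor s)) at some successor in {s5, s8}.
    \Box (\neg s \lor (q \lor s)) holds at s5, so \Diamond \Box (\neg s \lor (q \lor s)) is true at s8.
      At s5: \Box (\neg s \lor (q \lor s)) requires \neg s \lor (q \lor s) at every successor {s4, s5, s6}.
        At s4: \neg s \lor (q \lor s) is true.
        At s5: \neg s \lor (q \lor s) is true.
        At s6: \neg s \lor (q \lor s) is true.
      So \Box (\neg s \lor (q \lor s)) is true at s5.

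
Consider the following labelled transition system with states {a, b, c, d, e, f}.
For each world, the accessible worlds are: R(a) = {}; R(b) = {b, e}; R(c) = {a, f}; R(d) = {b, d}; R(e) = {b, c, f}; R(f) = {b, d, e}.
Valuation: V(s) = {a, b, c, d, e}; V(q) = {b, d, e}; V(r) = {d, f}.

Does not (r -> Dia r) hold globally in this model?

Recall that Dia ψ holds at a world iff ψ holds at some accessible world.
Let φ = not (r -> Dia r). Evaluate φ at each world:
  a (successors ∅): φ is false.
  b (successors {b, e}): φ is false.
  c (successors {a, f}): φ is false.
  d (successors {b, d}): φ is false.
  e (successors {b, c, f}): φ is false.
  f (successors {b, d, e}): φ is false.
Detail at a (counterexample):
  At a: r -> Dia r is true, so not (r -> Dia r) is false.
    At a: r is false, Dia r is false, so r -> Dia r is true.
      At a: no accessible worlds, so Dia r is false.

No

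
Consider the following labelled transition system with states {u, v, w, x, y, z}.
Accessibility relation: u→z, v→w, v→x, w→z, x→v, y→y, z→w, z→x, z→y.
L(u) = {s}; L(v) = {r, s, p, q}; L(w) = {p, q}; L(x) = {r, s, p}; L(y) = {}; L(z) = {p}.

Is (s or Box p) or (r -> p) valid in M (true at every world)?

Recall that Box ψ holds at a world iff ψ holds at every accessible world, and Dia ψ holds iff ψ holds at some accessible world.
Let φ = (s or Box p) or (r -> p). Evaluate φ at each world:
  u (successors {z}): φ is true.
  v (successors {w, x}): φ is true.
  w (successors {z}): φ is true.
  x (successors {v}): φ is true.
  y (successors {y}): φ is true.
  z (successors {w, x, y}): φ is true.
For instance, at v:
  At v: s or Box p is true, r -> p is true, so (s or Box p) or (r -> p) is true.
    At v: s is true, Box p is true, so s or Box p is true.
      At v: Box p requires p at every successor {w, x}.
        At w: p is true.
        At x: p is true.
      So Box p is true at v.

Yes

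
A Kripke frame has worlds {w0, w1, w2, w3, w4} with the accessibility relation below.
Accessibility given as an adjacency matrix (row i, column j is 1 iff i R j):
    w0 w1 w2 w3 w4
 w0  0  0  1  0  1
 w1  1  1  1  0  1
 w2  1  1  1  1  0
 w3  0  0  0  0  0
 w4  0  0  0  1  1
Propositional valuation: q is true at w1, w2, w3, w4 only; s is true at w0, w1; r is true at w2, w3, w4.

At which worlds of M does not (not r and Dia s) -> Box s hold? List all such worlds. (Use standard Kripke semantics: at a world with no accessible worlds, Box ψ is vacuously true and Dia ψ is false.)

w1, w3

Let φ = not (not r and Dia s) -> Box s. Evaluate φ at each world:
  w0 (successors {w2, w4}): φ is false.
  w1 (successors {w0, w1, w2, w4}): φ is true.
  w2 (successors {w0, w1, w2, w3}): φ is false.
  w3 (successors ∅): φ is true.
  w4 (successors {w3, w4}): φ is false.
For instance, at w2:
  At w2: not (not r and Dia s) is true, Box s is false, so not (not r and Dia s) -> Box s is false.
    At w2: not r and Dia s is false, so not (not r and Dia s) is true.
      At w2: not r is false, Dia s is true, so not r and Dia s is false.
    At w2: Box s requires s at every successor {w0, w1, w2, w3}.
      s fails at w2, so Box s is false at w2.
Satisfying worlds: {w1, w3}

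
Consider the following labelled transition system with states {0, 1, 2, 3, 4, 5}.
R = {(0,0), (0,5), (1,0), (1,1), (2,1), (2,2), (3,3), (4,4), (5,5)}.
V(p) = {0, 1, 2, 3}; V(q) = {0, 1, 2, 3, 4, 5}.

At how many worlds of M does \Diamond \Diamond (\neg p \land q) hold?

Recall that \Diamond ψ holds at a world iff ψ holds at some accessible world.
Let φ = \Diamond \Diamond (\neg p \land q). Evaluate φ at each world:
  0 (successors {0, 5}): φ is true.
  1 (successors {0, 1}): φ is true.
  2 (successors {1, 2}): φ is false.
  3 (successors {3}): φ is false.
  4 (successors {4}): φ is true.
  5 (successors {5}): φ is true.
For instance, at 0:
  At 0: \Diamond \Diamond (\neg p \land q) requires \Diamond (\neg p \land q) at some successor in {0, 5}.
    \Diamond (\neg p \land q) holds at 0, so \Diamond \Diamond (\neg p \land q) is true at 0.
      At 0: \Diamond (\neg p \land q) requires \neg p \land q at some successor in {0, 5}.
        \neg p \land q holds at 5, so \Diamond (\neg p \land q) is true at 0.
Satisfying worlds: {0, 1, 4, 5}

4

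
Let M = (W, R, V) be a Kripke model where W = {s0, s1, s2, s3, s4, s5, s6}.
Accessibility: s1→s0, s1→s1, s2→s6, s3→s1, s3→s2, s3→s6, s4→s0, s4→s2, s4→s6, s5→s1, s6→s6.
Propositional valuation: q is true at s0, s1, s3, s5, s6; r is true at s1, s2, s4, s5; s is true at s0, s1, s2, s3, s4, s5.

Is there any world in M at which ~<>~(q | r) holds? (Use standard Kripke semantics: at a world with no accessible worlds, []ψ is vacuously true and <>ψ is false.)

Let φ = ~<>~(q | r). Evaluate φ at each world:
  s0 (successors ∅): φ is true.
  s1 (successors {s0, s1}): φ is true.
  s2 (successors {s6}): φ is true.
  s3 (successors {s1, s2, s6}): φ is true.
  s4 (successors {s0, s2, s6}): φ is true.
  s5 (successors {s1}): φ is true.
  s6 (successors {s6}): φ is true.
Detail at s0 (witness):
  At s0: <>~(q | r) is false, so ~<>~(q | r) is true.
    At s0: no accessible worlds, so <>~(q | r) is false.

Yes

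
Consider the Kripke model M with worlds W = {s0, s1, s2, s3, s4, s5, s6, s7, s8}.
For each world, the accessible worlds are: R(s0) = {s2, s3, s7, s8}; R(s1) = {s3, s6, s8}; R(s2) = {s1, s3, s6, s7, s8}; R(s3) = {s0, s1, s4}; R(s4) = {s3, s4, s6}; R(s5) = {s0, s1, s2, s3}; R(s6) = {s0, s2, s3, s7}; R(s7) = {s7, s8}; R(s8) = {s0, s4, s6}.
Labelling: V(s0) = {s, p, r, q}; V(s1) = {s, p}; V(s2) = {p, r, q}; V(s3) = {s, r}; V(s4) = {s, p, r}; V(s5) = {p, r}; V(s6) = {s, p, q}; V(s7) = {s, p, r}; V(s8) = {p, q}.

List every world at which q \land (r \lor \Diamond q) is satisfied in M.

Let φ = q \land (r \lor \Diamond q). Evaluate φ at each world:
  s0 (successors {s2, s3, s7, s8}): φ is true.
  s1 (successors {s3, s6, s8}): φ is false.
  s2 (successors {s1, s3, s6, s7, s8}): φ is true.
  s3 (successors {s0, s1, s4}): φ is false.
  s4 (successors {s3, s4, s6}): φ is false.
  s5 (successors {s0, s1, s2, s3}): φ is false.
  s6 (successors {s0, s2, s3, s7}): φ is true.
  s7 (successors {s7, s8}): φ is false.
  s8 (successors {s0, s4, s6}): φ is true.
For instance, at s3:
  At s3: q is false, r \lor \Diamond q is true, so q \land (r \lor \Diamond q) is false.
    At s3: r is true, \Diamond q is true, so r \lor \Diamond q is true.
      At s3: \Diamond q requires q at some successor in {s0, s1, s4}.
        q holds at s0, so \Diamond q is true at s3.
Satisfying worlds: {s0, s2, s6, s8}

s0, s2, s6, s8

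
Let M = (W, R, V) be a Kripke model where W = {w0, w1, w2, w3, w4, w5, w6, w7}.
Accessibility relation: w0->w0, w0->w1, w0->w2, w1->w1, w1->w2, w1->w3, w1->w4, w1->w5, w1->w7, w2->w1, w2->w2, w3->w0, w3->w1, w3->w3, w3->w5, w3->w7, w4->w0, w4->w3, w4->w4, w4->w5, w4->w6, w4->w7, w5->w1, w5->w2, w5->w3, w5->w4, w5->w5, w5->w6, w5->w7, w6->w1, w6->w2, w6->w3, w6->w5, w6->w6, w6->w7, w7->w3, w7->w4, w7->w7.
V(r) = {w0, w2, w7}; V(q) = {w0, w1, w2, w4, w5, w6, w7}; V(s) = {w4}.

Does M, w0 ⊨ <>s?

No

At w0: <>s requires s at some successor in {w0, w1, w2}.
  At w0: s is false.
  At w1: s is false.
  At w2: s is false.
So <>s is false at w0.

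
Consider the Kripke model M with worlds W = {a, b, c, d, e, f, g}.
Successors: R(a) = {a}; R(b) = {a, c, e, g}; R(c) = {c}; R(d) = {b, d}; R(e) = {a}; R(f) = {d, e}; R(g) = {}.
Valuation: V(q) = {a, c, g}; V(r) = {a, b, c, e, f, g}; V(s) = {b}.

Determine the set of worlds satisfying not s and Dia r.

a, c, d, e, f

Recall that Dia ψ holds at a world iff ψ holds at some accessible world.
Let φ = not s and Dia r. Evaluate φ at each world:
  a (successors {a}): φ is true.
  b (successors {a, c, e, g}): φ is false.
  c (successors {c}): φ is true.
  d (successors {b, d}): φ is true.
  e (successors {a}): φ is true.
  f (successors {d, e}): φ is true.
  g (successors ∅): φ is false.
For instance, at f:
  At f: not s is true, Dia r is true, so not s and Dia r is true.
    At f: Dia r requires r at some successor in {d, e}.
      r holds at e, so Dia r is true at f.
Satisfying worlds: {a, c, d, e, f}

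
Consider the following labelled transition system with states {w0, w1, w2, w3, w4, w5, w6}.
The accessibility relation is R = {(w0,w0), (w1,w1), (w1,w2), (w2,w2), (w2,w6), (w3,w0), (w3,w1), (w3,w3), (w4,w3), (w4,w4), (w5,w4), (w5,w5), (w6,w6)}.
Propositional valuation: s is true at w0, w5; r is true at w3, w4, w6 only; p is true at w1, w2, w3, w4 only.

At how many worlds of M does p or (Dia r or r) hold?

Let φ = p or (Dia r or r). Evaluate φ at each world:
  w0 (successors {w0}): φ is false.
  w1 (successors {w1, w2}): φ is true.
  w2 (successors {w2, w6}): φ is true.
  w3 (successors {w0, w1, w3}): φ is true.
  w4 (successors {w3, w4}): φ is true.
  w5 (successors {w4, w5}): φ is true.
  w6 (successors {w6}): φ is true.
For instance, at w3:
  At w3: p is true, Dia r or r is true, so p or (Dia r or r) is true.
    At w3: Dia r is true, r is true, so Dia r or r is true.
      At w3: Dia r requires r at some successor in {w0, w1, w3}.
        r holds at w3, so Dia r is true at w3.
Satisfying worlds: {w1, w2, w3, w4, w5, w6}

6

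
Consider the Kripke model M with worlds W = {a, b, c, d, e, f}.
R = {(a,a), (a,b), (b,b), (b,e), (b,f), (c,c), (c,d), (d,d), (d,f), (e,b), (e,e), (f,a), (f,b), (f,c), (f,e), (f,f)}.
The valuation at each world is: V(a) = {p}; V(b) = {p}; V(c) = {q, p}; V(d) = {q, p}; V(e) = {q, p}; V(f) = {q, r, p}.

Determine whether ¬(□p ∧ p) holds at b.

No

Recall that □ψ holds at a world iff ψ holds at every accessible world, and ◇ψ holds iff ψ holds at some accessible world.
At b: □p ∧ p is true, so ¬(□p ∧ p) is false.
  At b: □p is true, p is true, so □p ∧ p is true.
    At b: □p requires p at every successor {b, e, f}.
      At b: p is true.
      At e: p is true.
      At f: p is true.
    So □p is true at b.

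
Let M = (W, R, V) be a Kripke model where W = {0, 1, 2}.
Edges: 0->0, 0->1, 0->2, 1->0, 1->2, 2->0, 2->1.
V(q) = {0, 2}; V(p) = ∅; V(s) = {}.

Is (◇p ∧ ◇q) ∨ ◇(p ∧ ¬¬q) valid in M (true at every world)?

No

Let φ = (◇p ∧ ◇q) ∨ ◇(p ∧ ¬¬q). Evaluate φ at each world:
  0 (successors {0, 1, 2}): φ is false.
  1 (successors {0, 2}): φ is false.
  2 (successors {0, 1}): φ is false.
Detail at 0 (counterexample):
  At 0: ◇p ∧ ◇q is false, ◇(p ∧ ¬¬q) is false, so (◇p ∧ ◇q) ∨ ◇(p ∧ ¬¬q) is false.
    At 0: ◇p is false, ◇q is true, so ◇p ∧ ◇q is false.
      At 0: ◇p requires p at some successor in {0, 1, 2}.
        At 0: p is false.
        At 1: p is false.
        At 2: p is false.
      So ◇p is false at 0.
      At 0: ◇q requires q at some successor in {0, 1, 2}.
        q holds at 0, so ◇q is true at 0.
    At 0: ◇(p ∧ ¬¬q) requires p ∧ ¬¬q at some successor in {0, 1, 2}.
      At 0: p ∧ ¬¬q is false.
      At 1: p ∧ ¬¬q is false.
      At 2: p ∧ ¬¬q is false.
    So ◇(p ∧ ¬¬q) is false at 0.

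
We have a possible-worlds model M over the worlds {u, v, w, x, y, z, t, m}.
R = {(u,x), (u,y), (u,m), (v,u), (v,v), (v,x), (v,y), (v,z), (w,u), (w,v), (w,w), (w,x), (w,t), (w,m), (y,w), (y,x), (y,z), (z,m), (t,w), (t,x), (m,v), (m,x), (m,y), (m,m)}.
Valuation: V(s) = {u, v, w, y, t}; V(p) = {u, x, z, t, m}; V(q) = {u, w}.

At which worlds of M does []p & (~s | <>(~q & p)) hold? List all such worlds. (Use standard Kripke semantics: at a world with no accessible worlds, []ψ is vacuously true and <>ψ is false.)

x, z

Let φ = []p & (~s | <>(~q & p)). Evaluate φ at each world:
  u (successors {x, y, m}): φ is false.
  v (successors {u, v, x, y, z}): φ is false.
  w (successors {u, v, w, x, t, m}): φ is false.
  x (successors ∅): φ is true.
  y (successors {w, x, z}): φ is false.
  z (successors {m}): φ is true.
  t (successors {w, x}): φ is false.
  m (successors {v, x, y, m}): φ is false.
For instance, at z:
  At z: []p is true, ~s | <>(~q & p) is true, so []p & (~s | <>(~q & p)) is true.
    At z: []p requires p at every successor {m}.
      At m: p is true.
    So []p is true at z.
    At z: ~s is true, <>(~q & p) is true, so ~s | <>(~q & p) is true.
      At z: <>(~q & p) requires ~q & p at some successor in {m}.
        ~q & p holds at m, so <>(~q & p) is true at z.
Satisfying worlds: {x, z}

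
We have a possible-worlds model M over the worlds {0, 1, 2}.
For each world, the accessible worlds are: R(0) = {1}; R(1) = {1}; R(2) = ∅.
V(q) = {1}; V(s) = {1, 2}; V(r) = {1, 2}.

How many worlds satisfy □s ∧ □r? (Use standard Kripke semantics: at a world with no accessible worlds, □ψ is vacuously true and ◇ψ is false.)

Let φ = □s ∧ □r. Evaluate φ at each world:
  0 (successors {1}): φ is true.
  1 (successors {1}): φ is true.
  2 (successors ∅): φ is true.
For instance, at 0:
  At 0: □s is true, □r is true, so □s ∧ □r is true.
    At 0: □s requires s at every successor {1}.
      At 1: s is true.
    So □s is true at 0.
    At 0: □r requires r at every successor {1}.
      At 1: r is true.
    So □r is true at 0.
Satisfying worlds: {0, 1, 2}

3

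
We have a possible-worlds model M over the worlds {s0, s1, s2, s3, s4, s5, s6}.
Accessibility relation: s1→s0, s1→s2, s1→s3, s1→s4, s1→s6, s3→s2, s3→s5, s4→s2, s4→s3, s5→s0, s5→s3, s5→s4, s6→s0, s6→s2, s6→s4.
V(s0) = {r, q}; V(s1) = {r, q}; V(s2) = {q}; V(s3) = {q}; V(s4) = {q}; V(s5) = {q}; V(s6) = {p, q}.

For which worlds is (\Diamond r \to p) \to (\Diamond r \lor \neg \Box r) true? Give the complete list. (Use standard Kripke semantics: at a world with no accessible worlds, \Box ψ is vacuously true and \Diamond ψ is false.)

Recall that \Box ψ holds at a world iff ψ holds at every accessible world, and \Diamond ψ holds iff ψ holds at some accessible world.
Let φ = (\Diamond r \to p) \to (\Diamond r \lor \neg \Box r). Evaluate φ at each world:
  s0 (successors ∅): φ is false.
  s1 (successors {s0, s2, s3, s4, s6}): φ is true.
  s2 (successors ∅): φ is false.
  s3 (successors {s2, s5}): φ is true.
  s4 (successors {s2, s3}): φ is true.
  s5 (successors {s0, s3, s4}): φ is true.
  s6 (successors {s0, s2, s4}): φ is true.
For instance, at s6:
  At s6: \Diamond r \to p is true, \Diamond r \lor \neg \Box r is true, so (\Diamond r \to p) \to (\Diamond r \lor \neg \Box r) is true.
    At s6: \Diamond r is true, p is true, so \Diamond r \to p is true.
      At s6: \Diamond r requires r at some successor in {s0, s2, s4}.
        r holds at s0, so \Diamond r is true at s6.
    At s6: \Diamond r is true, \neg \Box r is true, so \Diamond r \lor \neg \Box r is true.
      At s6: \Diamond r requires r at some successor in {s0, s2, s4}.
        r holds at s0, so \Diamond r is true at s6.
      At s6: \Box r is false, so \neg \Box r is true.
Satisfying worlds: {s1, s3, s4, s5, s6}

s1, s3, s4, s5, s6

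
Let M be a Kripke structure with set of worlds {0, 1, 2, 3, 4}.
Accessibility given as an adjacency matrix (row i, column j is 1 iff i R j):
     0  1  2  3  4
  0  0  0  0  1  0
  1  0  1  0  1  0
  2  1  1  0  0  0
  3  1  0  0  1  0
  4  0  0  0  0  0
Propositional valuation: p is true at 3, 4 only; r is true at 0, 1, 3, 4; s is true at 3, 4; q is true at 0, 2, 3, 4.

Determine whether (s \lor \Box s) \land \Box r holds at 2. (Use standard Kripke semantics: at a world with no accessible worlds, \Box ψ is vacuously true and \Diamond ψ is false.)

At 2: s \lor \Box s is false, \Box r is true, so (s \lor \Box s) \land \Box r is false.
  At 2: s is false, \Box s is false, so s \lor \Box s is false.
    At 2: \Box s requires s at every successor {0, 1}.
      s fails at 0, so \Box s is false at 2.
  At 2: \Box r requires r at every successor {0, 1}.
    At 0: r is true.
    At 1: r is true.
  So \Box r is true at 2.

No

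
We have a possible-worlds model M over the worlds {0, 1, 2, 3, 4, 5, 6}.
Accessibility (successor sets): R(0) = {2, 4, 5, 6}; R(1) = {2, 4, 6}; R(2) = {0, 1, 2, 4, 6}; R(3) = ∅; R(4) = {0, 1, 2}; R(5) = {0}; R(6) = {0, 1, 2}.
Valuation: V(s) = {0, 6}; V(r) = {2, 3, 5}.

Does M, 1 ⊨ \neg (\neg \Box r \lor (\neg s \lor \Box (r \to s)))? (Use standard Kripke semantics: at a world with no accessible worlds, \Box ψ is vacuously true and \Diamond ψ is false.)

No

At 1: \neg \Box r \lor (\neg s \lor \Box (r \to s)) is true, so \neg (\neg \Box r \lor (\neg s \lor \Box (r \to s))) is false.
  At 1: \neg \Box r is true, \neg s \lor \Box (r \to s) is true, so \neg \Box r \lor (\neg s \lor \Box (r \to s)) is true.
    At 1: \Box r is false, so \neg \Box r is true.
      At 1: \Box r requires r at every successor {2, 4, 6}.
        r fails at 4, so \Box r is false at 1.
    At 1: \neg s is true, \Box (r \to s) is false, so \neg s \lor \Box (r \to s) is true.
      At 1: \Box (r \to s) requires r \to s at every successor {2, 4, 6}.
        r \to s fails at 2, so \Box (r \to s) is false at 1.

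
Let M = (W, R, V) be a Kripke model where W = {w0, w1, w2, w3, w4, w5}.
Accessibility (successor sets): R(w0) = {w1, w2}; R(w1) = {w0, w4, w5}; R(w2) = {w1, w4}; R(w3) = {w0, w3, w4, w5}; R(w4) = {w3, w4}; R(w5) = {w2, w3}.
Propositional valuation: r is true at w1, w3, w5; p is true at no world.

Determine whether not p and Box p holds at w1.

Recall that Box ψ holds at a world iff ψ holds at every accessible world, and Dia ψ holds iff ψ holds at some accessible world.
At w1: not p is true, Box p is false, so not p and Box p is false.
  At w1: Box p requires p at every successor {w0, w4, w5}.
    p fails at w0, so Box p is false at w1.

No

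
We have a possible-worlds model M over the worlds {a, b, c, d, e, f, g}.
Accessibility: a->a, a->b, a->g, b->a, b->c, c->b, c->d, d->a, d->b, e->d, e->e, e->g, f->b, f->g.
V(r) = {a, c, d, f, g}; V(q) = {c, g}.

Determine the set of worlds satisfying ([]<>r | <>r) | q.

a, b, c, d, e, f, g

Recall that []ψ holds at a world iff ψ holds at every accessible world, and <>ψ holds iff ψ holds at some accessible world.
Let φ = ([]<>r | <>r) | q. Evaluate φ at each world:
  a (successors {a, b, g}): φ is true.
  b (successors {a, c}): φ is true.
  c (successors {b, d}): φ is true.
  d (successors {a, b}): φ is true.
  e (successors {d, e, g}): φ is true.
  f (successors {b, g}): φ is true.
  g (successors ∅): φ is true.
For instance, at a:
  At a: []<>r | <>r is true, q is false, so ([]<>r | <>r) | q is true.
    At a: []<>r is false, <>r is true, so []<>r | <>r is true.
      At a: []<>r requires <>r at every successor {a, b, g}.
        <>r fails at g, so []<>r is false at a.
      At a: <>r requires r at some successor in {a, b, g}.
        r holds at a, so <>r is true at a.
Satisfying worlds: {a, b, c, d, e, f, g}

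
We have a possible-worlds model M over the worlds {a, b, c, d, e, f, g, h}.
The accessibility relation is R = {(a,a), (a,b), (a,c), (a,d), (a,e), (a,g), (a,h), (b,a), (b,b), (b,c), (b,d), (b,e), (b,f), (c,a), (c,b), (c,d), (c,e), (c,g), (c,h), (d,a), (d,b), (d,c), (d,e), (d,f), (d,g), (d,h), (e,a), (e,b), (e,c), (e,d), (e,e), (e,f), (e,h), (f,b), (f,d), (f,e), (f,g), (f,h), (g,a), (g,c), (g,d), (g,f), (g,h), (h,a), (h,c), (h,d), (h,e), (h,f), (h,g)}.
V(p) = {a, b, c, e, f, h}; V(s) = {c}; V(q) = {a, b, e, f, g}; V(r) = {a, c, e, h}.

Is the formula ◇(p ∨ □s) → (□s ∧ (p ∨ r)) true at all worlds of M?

No

Recall that □ψ holds at a world iff ψ holds at every accessible world, and ◇ψ holds iff ψ holds at some accessible world.
Let φ = ◇(p ∨ □s) → (□s ∧ (p ∨ r)). Evaluate φ at each world:
  a (successors {a, b, c, d, e, g, h}): φ is false.
  b (successors {a, b, c, d, e, f}): φ is false.
  c (successors {a, b, d, e, g, h}): φ is false.
  d (successors {a, b, c, e, f, g, h}): φ is false.
  e (successors {a, b, c, d, e, f, h}): φ is false.
  f (successors {b, d, e, g, h}): φ is false.
  g (successors {a, c, d, f, h}): φ is false.
  h (successors {a, c, d, e, f, g}): φ is false.
Detail at a (counterexample):
  At a: ◇(p ∨ □s) is true, □s ∧ (p ∨ r) is false, so ◇(p ∨ □s) → (□s ∧ (p ∨ r)) is false.
    At a: ◇(p ∨ □s) requires p ∨ □s at some successor in {a, b, c, d, e, g, h}.
      p ∨ □s holds at a, so ◇(p ∨ □s) is true at a.
    At a: □s is false, p ∨ r is true, so □s ∧ (p ∨ r) is false.
      At a: □s requires s at every successor {a, b, c, d, e, g, h}.
        s fails at a, so □s is false at a.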